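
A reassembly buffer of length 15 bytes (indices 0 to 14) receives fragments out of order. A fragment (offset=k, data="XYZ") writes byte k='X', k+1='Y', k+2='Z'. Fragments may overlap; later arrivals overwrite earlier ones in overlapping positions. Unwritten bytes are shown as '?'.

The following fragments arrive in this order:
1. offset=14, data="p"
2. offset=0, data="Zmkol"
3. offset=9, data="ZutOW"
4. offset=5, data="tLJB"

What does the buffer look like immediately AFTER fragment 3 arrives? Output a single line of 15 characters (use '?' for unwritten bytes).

Fragment 1: offset=14 data="p" -> buffer=??????????????p
Fragment 2: offset=0 data="Zmkol" -> buffer=Zmkol?????????p
Fragment 3: offset=9 data="ZutOW" -> buffer=Zmkol????ZutOWp

Answer: Zmkol????ZutOWp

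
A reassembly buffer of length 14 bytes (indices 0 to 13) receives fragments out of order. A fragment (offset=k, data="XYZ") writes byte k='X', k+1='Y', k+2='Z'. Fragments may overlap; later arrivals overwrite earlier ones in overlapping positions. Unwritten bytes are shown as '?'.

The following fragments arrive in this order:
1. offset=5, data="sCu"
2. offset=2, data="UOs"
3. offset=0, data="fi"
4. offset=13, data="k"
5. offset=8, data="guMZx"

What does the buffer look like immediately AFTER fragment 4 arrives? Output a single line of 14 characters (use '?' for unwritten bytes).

Answer: fiUOssCu?????k

Derivation:
Fragment 1: offset=5 data="sCu" -> buffer=?????sCu??????
Fragment 2: offset=2 data="UOs" -> buffer=??UOssCu??????
Fragment 3: offset=0 data="fi" -> buffer=fiUOssCu??????
Fragment 4: offset=13 data="k" -> buffer=fiUOssCu?????k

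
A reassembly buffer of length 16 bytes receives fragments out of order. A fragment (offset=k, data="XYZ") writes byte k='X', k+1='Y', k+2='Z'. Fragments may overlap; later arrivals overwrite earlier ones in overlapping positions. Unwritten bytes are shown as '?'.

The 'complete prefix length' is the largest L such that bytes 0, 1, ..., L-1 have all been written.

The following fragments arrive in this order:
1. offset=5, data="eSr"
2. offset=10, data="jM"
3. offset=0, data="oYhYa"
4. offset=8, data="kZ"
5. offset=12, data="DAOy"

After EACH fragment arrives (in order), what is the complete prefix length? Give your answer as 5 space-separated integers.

Answer: 0 0 8 12 16

Derivation:
Fragment 1: offset=5 data="eSr" -> buffer=?????eSr???????? -> prefix_len=0
Fragment 2: offset=10 data="jM" -> buffer=?????eSr??jM???? -> prefix_len=0
Fragment 3: offset=0 data="oYhYa" -> buffer=oYhYaeSr??jM???? -> prefix_len=8
Fragment 4: offset=8 data="kZ" -> buffer=oYhYaeSrkZjM???? -> prefix_len=12
Fragment 5: offset=12 data="DAOy" -> buffer=oYhYaeSrkZjMDAOy -> prefix_len=16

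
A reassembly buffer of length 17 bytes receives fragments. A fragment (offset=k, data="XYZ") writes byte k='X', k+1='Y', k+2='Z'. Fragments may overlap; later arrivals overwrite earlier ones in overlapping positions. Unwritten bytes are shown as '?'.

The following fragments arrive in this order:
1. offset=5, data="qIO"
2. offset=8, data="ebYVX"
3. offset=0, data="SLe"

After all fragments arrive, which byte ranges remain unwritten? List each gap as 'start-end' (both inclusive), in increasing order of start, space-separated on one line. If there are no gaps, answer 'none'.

Fragment 1: offset=5 len=3
Fragment 2: offset=8 len=5
Fragment 3: offset=0 len=3
Gaps: 3-4 13-16

Answer: 3-4 13-16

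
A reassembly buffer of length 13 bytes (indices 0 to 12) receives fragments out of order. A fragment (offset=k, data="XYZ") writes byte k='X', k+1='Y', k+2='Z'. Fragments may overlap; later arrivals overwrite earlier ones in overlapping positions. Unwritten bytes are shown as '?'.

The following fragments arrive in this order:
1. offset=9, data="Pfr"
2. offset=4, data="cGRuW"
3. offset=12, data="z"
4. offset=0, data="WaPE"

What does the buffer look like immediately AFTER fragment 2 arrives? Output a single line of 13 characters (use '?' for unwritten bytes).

Fragment 1: offset=9 data="Pfr" -> buffer=?????????Pfr?
Fragment 2: offset=4 data="cGRuW" -> buffer=????cGRuWPfr?

Answer: ????cGRuWPfr?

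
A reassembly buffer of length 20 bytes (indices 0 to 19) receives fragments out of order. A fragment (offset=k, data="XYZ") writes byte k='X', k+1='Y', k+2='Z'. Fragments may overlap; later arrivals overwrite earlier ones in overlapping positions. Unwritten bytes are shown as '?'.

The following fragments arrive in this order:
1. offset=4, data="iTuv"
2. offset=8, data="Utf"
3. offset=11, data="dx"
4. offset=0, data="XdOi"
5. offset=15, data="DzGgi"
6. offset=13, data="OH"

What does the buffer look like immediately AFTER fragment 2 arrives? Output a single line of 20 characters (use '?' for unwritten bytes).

Answer: ????iTuvUtf?????????

Derivation:
Fragment 1: offset=4 data="iTuv" -> buffer=????iTuv????????????
Fragment 2: offset=8 data="Utf" -> buffer=????iTuvUtf?????????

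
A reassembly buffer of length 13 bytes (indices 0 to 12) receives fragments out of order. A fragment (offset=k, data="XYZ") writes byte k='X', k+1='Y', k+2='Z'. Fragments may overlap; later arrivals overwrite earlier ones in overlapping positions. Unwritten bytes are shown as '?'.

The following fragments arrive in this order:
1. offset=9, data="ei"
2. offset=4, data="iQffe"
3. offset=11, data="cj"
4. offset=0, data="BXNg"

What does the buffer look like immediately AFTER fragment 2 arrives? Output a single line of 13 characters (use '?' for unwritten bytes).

Answer: ????iQffeei??

Derivation:
Fragment 1: offset=9 data="ei" -> buffer=?????????ei??
Fragment 2: offset=4 data="iQffe" -> buffer=????iQffeei??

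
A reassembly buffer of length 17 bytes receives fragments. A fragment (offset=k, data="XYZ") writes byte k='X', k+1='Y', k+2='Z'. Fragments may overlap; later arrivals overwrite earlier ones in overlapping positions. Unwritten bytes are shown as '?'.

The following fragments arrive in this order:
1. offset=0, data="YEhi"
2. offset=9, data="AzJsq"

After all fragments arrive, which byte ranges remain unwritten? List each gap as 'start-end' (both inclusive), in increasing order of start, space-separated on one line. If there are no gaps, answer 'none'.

Answer: 4-8 14-16

Derivation:
Fragment 1: offset=0 len=4
Fragment 2: offset=9 len=5
Gaps: 4-8 14-16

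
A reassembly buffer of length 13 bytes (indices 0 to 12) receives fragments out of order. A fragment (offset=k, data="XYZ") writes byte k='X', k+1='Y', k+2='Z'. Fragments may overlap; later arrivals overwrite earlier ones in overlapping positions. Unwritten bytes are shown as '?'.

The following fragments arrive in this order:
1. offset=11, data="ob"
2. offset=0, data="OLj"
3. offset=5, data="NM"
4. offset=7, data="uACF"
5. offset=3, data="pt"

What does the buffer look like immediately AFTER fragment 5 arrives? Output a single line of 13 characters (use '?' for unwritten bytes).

Fragment 1: offset=11 data="ob" -> buffer=???????????ob
Fragment 2: offset=0 data="OLj" -> buffer=OLj????????ob
Fragment 3: offset=5 data="NM" -> buffer=OLj??NM????ob
Fragment 4: offset=7 data="uACF" -> buffer=OLj??NMuACFob
Fragment 5: offset=3 data="pt" -> buffer=OLjptNMuACFob

Answer: OLjptNMuACFob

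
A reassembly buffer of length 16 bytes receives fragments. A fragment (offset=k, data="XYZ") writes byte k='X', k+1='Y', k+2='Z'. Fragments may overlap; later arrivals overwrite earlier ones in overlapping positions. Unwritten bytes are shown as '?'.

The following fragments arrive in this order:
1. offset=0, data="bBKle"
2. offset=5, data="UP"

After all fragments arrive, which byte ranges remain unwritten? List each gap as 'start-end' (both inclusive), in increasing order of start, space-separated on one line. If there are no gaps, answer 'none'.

Fragment 1: offset=0 len=5
Fragment 2: offset=5 len=2
Gaps: 7-15

Answer: 7-15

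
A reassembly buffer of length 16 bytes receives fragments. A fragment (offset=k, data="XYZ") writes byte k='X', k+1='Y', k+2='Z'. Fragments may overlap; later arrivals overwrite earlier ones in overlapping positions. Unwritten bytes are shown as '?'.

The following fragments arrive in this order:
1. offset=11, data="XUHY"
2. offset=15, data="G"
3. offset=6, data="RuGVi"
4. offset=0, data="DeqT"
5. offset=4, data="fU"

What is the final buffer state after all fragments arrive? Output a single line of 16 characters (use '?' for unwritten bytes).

Fragment 1: offset=11 data="XUHY" -> buffer=???????????XUHY?
Fragment 2: offset=15 data="G" -> buffer=???????????XUHYG
Fragment 3: offset=6 data="RuGVi" -> buffer=??????RuGViXUHYG
Fragment 4: offset=0 data="DeqT" -> buffer=DeqT??RuGViXUHYG
Fragment 5: offset=4 data="fU" -> buffer=DeqTfURuGViXUHYG

Answer: DeqTfURuGViXUHYG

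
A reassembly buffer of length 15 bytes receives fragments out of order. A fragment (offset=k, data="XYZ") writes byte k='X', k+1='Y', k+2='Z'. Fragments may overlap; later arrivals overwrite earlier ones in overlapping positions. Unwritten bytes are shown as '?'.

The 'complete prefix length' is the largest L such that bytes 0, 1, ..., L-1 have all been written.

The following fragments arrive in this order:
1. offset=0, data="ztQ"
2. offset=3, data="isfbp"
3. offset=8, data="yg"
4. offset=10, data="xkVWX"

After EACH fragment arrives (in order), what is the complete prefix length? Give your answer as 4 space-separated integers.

Answer: 3 8 10 15

Derivation:
Fragment 1: offset=0 data="ztQ" -> buffer=ztQ???????????? -> prefix_len=3
Fragment 2: offset=3 data="isfbp" -> buffer=ztQisfbp??????? -> prefix_len=8
Fragment 3: offset=8 data="yg" -> buffer=ztQisfbpyg????? -> prefix_len=10
Fragment 4: offset=10 data="xkVWX" -> buffer=ztQisfbpygxkVWX -> prefix_len=15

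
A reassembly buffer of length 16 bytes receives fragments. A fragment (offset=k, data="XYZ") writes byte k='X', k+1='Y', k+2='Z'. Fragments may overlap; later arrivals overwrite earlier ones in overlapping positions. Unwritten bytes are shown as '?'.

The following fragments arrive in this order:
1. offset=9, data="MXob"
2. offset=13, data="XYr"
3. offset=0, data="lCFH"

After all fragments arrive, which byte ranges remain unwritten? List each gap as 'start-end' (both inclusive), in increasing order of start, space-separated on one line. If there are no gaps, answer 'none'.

Answer: 4-8

Derivation:
Fragment 1: offset=9 len=4
Fragment 2: offset=13 len=3
Fragment 3: offset=0 len=4
Gaps: 4-8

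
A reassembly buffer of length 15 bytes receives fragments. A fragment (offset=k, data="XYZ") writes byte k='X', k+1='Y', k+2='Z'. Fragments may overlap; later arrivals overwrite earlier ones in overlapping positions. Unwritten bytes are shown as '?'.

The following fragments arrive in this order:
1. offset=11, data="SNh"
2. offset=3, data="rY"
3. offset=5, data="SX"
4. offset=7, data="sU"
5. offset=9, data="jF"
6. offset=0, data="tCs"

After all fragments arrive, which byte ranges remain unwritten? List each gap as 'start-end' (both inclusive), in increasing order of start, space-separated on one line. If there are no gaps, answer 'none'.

Answer: 14-14

Derivation:
Fragment 1: offset=11 len=3
Fragment 2: offset=3 len=2
Fragment 3: offset=5 len=2
Fragment 4: offset=7 len=2
Fragment 5: offset=9 len=2
Fragment 6: offset=0 len=3
Gaps: 14-14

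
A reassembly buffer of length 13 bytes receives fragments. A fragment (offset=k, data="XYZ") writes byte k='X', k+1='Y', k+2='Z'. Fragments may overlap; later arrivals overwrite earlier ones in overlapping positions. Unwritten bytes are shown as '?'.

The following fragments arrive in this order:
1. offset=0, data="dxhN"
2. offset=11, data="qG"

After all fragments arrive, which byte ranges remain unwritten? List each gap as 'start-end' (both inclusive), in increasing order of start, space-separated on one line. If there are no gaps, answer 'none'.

Answer: 4-10

Derivation:
Fragment 1: offset=0 len=4
Fragment 2: offset=11 len=2
Gaps: 4-10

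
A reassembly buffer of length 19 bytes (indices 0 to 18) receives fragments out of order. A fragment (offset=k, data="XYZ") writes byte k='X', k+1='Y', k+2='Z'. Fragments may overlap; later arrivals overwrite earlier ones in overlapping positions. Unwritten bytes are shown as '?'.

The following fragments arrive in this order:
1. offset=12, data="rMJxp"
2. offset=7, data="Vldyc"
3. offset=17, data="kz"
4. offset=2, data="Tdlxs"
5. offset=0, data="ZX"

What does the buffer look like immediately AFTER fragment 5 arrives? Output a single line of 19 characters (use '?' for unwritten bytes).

Fragment 1: offset=12 data="rMJxp" -> buffer=????????????rMJxp??
Fragment 2: offset=7 data="Vldyc" -> buffer=???????VldycrMJxp??
Fragment 3: offset=17 data="kz" -> buffer=???????VldycrMJxpkz
Fragment 4: offset=2 data="Tdlxs" -> buffer=??TdlxsVldycrMJxpkz
Fragment 5: offset=0 data="ZX" -> buffer=ZXTdlxsVldycrMJxpkz

Answer: ZXTdlxsVldycrMJxpkz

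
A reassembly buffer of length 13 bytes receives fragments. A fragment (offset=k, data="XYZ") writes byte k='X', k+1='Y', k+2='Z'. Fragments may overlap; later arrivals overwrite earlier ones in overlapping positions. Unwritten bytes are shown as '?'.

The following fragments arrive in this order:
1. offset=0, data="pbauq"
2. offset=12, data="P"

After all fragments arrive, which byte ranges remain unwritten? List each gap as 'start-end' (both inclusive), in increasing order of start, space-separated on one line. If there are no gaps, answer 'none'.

Fragment 1: offset=0 len=5
Fragment 2: offset=12 len=1
Gaps: 5-11

Answer: 5-11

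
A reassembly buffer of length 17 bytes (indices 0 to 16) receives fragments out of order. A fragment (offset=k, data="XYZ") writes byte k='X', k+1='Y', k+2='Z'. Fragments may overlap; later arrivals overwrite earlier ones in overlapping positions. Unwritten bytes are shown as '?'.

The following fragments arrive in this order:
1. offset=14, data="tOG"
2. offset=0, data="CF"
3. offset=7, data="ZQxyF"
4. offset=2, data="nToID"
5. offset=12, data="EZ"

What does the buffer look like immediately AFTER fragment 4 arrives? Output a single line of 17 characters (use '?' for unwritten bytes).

Fragment 1: offset=14 data="tOG" -> buffer=??????????????tOG
Fragment 2: offset=0 data="CF" -> buffer=CF????????????tOG
Fragment 3: offset=7 data="ZQxyF" -> buffer=CF?????ZQxyF??tOG
Fragment 4: offset=2 data="nToID" -> buffer=CFnToIDZQxyF??tOG

Answer: CFnToIDZQxyF??tOG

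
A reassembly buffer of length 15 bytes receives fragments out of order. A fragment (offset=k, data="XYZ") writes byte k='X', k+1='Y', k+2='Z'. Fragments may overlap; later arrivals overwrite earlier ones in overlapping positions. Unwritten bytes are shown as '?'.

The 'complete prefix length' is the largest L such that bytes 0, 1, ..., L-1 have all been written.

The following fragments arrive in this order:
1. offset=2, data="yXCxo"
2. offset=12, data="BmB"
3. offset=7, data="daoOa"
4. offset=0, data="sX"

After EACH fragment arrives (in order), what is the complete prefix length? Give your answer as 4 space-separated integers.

Answer: 0 0 0 15

Derivation:
Fragment 1: offset=2 data="yXCxo" -> buffer=??yXCxo???????? -> prefix_len=0
Fragment 2: offset=12 data="BmB" -> buffer=??yXCxo?????BmB -> prefix_len=0
Fragment 3: offset=7 data="daoOa" -> buffer=??yXCxodaoOaBmB -> prefix_len=0
Fragment 4: offset=0 data="sX" -> buffer=sXyXCxodaoOaBmB -> prefix_len=15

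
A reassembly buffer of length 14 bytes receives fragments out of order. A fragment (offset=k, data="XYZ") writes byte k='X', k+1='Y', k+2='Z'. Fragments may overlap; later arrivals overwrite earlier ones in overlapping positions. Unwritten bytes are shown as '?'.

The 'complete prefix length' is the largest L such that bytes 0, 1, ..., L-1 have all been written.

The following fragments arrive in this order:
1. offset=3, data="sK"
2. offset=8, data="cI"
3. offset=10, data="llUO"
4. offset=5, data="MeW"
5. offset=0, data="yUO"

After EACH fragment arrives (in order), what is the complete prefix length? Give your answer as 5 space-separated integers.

Fragment 1: offset=3 data="sK" -> buffer=???sK????????? -> prefix_len=0
Fragment 2: offset=8 data="cI" -> buffer=???sK???cI???? -> prefix_len=0
Fragment 3: offset=10 data="llUO" -> buffer=???sK???cIllUO -> prefix_len=0
Fragment 4: offset=5 data="MeW" -> buffer=???sKMeWcIllUO -> prefix_len=0
Fragment 5: offset=0 data="yUO" -> buffer=yUOsKMeWcIllUO -> prefix_len=14

Answer: 0 0 0 0 14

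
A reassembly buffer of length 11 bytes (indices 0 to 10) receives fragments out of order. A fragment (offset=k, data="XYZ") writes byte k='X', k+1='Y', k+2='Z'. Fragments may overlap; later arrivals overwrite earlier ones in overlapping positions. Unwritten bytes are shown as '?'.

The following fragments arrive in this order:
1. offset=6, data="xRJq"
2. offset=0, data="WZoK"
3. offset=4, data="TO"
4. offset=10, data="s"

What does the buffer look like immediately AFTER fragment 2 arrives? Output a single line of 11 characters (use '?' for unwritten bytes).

Fragment 1: offset=6 data="xRJq" -> buffer=??????xRJq?
Fragment 2: offset=0 data="WZoK" -> buffer=WZoK??xRJq?

Answer: WZoK??xRJq?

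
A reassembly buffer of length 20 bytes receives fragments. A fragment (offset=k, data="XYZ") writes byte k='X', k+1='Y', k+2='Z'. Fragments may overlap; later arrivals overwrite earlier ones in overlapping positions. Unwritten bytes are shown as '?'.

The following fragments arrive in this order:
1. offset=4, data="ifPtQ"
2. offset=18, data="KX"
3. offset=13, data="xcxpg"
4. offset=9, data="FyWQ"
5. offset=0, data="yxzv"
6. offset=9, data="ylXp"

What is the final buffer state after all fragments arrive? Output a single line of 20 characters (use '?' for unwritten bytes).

Answer: yxzvifPtQylXpxcxpgKX

Derivation:
Fragment 1: offset=4 data="ifPtQ" -> buffer=????ifPtQ???????????
Fragment 2: offset=18 data="KX" -> buffer=????ifPtQ?????????KX
Fragment 3: offset=13 data="xcxpg" -> buffer=????ifPtQ????xcxpgKX
Fragment 4: offset=9 data="FyWQ" -> buffer=????ifPtQFyWQxcxpgKX
Fragment 5: offset=0 data="yxzv" -> buffer=yxzvifPtQFyWQxcxpgKX
Fragment 6: offset=9 data="ylXp" -> buffer=yxzvifPtQylXpxcxpgKX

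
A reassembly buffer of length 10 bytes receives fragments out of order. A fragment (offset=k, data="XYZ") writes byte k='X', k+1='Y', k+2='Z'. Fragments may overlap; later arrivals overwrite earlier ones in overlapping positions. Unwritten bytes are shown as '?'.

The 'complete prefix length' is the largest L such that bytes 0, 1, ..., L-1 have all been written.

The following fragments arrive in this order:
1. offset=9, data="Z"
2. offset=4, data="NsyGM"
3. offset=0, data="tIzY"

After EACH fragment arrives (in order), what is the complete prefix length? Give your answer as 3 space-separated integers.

Answer: 0 0 10

Derivation:
Fragment 1: offset=9 data="Z" -> buffer=?????????Z -> prefix_len=0
Fragment 2: offset=4 data="NsyGM" -> buffer=????NsyGMZ -> prefix_len=0
Fragment 3: offset=0 data="tIzY" -> buffer=tIzYNsyGMZ -> prefix_len=10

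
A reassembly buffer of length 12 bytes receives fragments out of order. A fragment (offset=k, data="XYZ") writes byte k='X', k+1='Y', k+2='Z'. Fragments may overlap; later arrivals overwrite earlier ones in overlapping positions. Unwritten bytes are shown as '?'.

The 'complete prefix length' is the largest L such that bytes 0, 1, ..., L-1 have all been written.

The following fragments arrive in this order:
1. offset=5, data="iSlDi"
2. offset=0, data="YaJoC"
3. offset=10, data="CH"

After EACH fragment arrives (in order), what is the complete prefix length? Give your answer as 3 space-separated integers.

Answer: 0 10 12

Derivation:
Fragment 1: offset=5 data="iSlDi" -> buffer=?????iSlDi?? -> prefix_len=0
Fragment 2: offset=0 data="YaJoC" -> buffer=YaJoCiSlDi?? -> prefix_len=10
Fragment 3: offset=10 data="CH" -> buffer=YaJoCiSlDiCH -> prefix_len=12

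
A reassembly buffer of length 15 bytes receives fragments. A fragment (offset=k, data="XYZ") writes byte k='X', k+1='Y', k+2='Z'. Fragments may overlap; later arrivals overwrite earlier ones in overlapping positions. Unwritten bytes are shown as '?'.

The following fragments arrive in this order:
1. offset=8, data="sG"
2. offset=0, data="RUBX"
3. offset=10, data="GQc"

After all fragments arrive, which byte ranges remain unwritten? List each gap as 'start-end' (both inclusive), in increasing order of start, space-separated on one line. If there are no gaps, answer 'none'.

Fragment 1: offset=8 len=2
Fragment 2: offset=0 len=4
Fragment 3: offset=10 len=3
Gaps: 4-7 13-14

Answer: 4-7 13-14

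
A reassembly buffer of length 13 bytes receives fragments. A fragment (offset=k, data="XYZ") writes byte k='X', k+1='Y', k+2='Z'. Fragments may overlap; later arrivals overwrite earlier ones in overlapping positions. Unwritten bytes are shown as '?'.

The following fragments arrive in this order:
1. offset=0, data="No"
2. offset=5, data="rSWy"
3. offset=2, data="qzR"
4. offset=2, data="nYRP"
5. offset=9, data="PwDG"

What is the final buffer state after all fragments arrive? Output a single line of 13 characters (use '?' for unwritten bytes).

Fragment 1: offset=0 data="No" -> buffer=No???????????
Fragment 2: offset=5 data="rSWy" -> buffer=No???rSWy????
Fragment 3: offset=2 data="qzR" -> buffer=NoqzRrSWy????
Fragment 4: offset=2 data="nYRP" -> buffer=NonYRPSWy????
Fragment 5: offset=9 data="PwDG" -> buffer=NonYRPSWyPwDG

Answer: NonYRPSWyPwDG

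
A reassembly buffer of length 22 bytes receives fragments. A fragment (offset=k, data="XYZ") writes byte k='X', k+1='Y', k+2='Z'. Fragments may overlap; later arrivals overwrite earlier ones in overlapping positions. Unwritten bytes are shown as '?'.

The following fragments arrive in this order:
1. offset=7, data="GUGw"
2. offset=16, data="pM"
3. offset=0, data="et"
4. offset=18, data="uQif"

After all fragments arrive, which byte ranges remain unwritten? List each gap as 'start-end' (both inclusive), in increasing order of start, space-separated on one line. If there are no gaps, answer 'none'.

Fragment 1: offset=7 len=4
Fragment 2: offset=16 len=2
Fragment 3: offset=0 len=2
Fragment 4: offset=18 len=4
Gaps: 2-6 11-15

Answer: 2-6 11-15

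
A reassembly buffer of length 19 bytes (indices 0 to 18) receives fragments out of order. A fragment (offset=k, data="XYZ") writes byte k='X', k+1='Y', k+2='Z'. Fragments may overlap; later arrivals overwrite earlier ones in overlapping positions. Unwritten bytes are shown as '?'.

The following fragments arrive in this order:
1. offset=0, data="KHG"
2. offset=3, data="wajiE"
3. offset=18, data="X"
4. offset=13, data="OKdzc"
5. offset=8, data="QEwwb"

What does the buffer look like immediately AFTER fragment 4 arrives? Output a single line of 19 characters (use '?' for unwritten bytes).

Answer: KHGwajiE?????OKdzcX

Derivation:
Fragment 1: offset=0 data="KHG" -> buffer=KHG????????????????
Fragment 2: offset=3 data="wajiE" -> buffer=KHGwajiE???????????
Fragment 3: offset=18 data="X" -> buffer=KHGwajiE??????????X
Fragment 4: offset=13 data="OKdzc" -> buffer=KHGwajiE?????OKdzcX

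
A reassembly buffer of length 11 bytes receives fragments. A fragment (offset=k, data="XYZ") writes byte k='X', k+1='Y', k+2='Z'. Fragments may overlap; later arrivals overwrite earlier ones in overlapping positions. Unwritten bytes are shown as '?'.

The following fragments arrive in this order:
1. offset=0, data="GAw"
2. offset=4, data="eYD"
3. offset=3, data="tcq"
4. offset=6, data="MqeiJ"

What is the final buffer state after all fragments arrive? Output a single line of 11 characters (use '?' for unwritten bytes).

Fragment 1: offset=0 data="GAw" -> buffer=GAw????????
Fragment 2: offset=4 data="eYD" -> buffer=GAw?eYD????
Fragment 3: offset=3 data="tcq" -> buffer=GAwtcqD????
Fragment 4: offset=6 data="MqeiJ" -> buffer=GAwtcqMqeiJ

Answer: GAwtcqMqeiJ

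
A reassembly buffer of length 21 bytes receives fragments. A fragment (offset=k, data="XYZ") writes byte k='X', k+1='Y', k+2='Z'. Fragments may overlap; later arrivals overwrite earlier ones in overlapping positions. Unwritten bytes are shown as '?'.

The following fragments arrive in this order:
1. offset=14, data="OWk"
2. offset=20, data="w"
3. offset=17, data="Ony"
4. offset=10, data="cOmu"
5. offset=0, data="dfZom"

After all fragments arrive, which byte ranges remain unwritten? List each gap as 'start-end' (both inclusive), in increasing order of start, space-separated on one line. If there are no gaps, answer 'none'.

Fragment 1: offset=14 len=3
Fragment 2: offset=20 len=1
Fragment 3: offset=17 len=3
Fragment 4: offset=10 len=4
Fragment 5: offset=0 len=5
Gaps: 5-9

Answer: 5-9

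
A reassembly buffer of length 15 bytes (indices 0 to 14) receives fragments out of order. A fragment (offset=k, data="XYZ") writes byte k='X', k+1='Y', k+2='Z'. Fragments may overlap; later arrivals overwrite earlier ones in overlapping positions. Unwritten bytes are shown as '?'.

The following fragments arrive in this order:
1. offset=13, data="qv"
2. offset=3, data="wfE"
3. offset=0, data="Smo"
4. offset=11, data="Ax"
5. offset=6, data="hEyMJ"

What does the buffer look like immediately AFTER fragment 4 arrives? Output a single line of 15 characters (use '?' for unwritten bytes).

Fragment 1: offset=13 data="qv" -> buffer=?????????????qv
Fragment 2: offset=3 data="wfE" -> buffer=???wfE???????qv
Fragment 3: offset=0 data="Smo" -> buffer=SmowfE???????qv
Fragment 4: offset=11 data="Ax" -> buffer=SmowfE?????Axqv

Answer: SmowfE?????Axqv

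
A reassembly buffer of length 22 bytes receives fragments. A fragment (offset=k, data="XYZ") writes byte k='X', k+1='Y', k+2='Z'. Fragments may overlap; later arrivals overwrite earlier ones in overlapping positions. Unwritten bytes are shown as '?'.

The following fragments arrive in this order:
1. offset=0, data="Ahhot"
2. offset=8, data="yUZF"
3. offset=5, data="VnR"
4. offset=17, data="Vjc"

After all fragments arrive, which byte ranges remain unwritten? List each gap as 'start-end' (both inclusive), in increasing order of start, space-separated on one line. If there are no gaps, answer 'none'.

Fragment 1: offset=0 len=5
Fragment 2: offset=8 len=4
Fragment 3: offset=5 len=3
Fragment 4: offset=17 len=3
Gaps: 12-16 20-21

Answer: 12-16 20-21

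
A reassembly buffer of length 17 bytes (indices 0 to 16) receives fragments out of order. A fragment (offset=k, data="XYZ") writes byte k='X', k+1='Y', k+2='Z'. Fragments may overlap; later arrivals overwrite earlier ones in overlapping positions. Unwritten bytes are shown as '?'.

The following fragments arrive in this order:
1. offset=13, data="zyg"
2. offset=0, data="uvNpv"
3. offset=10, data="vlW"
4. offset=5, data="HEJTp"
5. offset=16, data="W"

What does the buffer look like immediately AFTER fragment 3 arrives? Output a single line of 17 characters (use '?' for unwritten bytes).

Fragment 1: offset=13 data="zyg" -> buffer=?????????????zyg?
Fragment 2: offset=0 data="uvNpv" -> buffer=uvNpv????????zyg?
Fragment 3: offset=10 data="vlW" -> buffer=uvNpv?????vlWzyg?

Answer: uvNpv?????vlWzyg?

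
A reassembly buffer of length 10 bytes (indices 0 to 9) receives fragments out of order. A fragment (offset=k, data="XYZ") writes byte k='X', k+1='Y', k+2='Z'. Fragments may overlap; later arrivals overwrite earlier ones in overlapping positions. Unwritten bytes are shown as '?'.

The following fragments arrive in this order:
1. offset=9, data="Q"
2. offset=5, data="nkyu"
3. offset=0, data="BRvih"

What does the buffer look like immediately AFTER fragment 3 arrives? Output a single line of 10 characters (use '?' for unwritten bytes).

Answer: BRvihnkyuQ

Derivation:
Fragment 1: offset=9 data="Q" -> buffer=?????????Q
Fragment 2: offset=5 data="nkyu" -> buffer=?????nkyuQ
Fragment 3: offset=0 data="BRvih" -> buffer=BRvihnkyuQ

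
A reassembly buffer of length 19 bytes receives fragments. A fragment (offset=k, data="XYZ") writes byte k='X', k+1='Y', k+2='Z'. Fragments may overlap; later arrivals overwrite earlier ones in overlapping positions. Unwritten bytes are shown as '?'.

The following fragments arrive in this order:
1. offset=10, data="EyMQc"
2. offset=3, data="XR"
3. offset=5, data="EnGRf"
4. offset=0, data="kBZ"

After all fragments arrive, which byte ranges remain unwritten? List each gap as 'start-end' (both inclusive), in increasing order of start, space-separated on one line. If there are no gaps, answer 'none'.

Fragment 1: offset=10 len=5
Fragment 2: offset=3 len=2
Fragment 3: offset=5 len=5
Fragment 4: offset=0 len=3
Gaps: 15-18

Answer: 15-18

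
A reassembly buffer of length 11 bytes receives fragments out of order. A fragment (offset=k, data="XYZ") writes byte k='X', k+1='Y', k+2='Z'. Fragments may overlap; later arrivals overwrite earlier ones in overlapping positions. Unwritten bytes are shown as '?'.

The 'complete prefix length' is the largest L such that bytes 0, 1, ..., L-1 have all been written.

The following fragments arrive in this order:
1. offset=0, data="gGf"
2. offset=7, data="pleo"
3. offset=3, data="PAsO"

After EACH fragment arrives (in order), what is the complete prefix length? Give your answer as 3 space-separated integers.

Fragment 1: offset=0 data="gGf" -> buffer=gGf???????? -> prefix_len=3
Fragment 2: offset=7 data="pleo" -> buffer=gGf????pleo -> prefix_len=3
Fragment 3: offset=3 data="PAsO" -> buffer=gGfPAsOpleo -> prefix_len=11

Answer: 3 3 11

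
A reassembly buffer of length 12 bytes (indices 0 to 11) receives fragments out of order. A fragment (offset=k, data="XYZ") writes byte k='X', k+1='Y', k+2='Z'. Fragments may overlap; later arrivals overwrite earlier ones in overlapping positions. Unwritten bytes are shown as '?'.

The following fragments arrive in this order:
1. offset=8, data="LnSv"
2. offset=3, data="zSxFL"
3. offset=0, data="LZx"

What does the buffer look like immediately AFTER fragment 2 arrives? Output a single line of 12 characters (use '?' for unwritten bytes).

Fragment 1: offset=8 data="LnSv" -> buffer=????????LnSv
Fragment 2: offset=3 data="zSxFL" -> buffer=???zSxFLLnSv

Answer: ???zSxFLLnSv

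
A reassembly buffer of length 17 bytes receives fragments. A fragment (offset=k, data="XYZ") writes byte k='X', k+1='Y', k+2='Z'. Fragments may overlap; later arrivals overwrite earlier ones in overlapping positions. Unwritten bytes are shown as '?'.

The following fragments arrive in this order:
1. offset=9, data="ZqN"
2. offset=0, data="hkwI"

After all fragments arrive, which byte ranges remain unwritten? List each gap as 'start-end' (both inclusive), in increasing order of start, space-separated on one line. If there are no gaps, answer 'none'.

Answer: 4-8 12-16

Derivation:
Fragment 1: offset=9 len=3
Fragment 2: offset=0 len=4
Gaps: 4-8 12-16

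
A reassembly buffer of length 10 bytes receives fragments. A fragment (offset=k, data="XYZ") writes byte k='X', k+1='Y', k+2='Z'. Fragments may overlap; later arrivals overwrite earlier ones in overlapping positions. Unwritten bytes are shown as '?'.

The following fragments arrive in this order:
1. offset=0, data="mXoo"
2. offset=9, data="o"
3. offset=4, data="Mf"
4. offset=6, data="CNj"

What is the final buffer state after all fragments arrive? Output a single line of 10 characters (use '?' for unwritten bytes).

Answer: mXooMfCNjo

Derivation:
Fragment 1: offset=0 data="mXoo" -> buffer=mXoo??????
Fragment 2: offset=9 data="o" -> buffer=mXoo?????o
Fragment 3: offset=4 data="Mf" -> buffer=mXooMf???o
Fragment 4: offset=6 data="CNj" -> buffer=mXooMfCNjo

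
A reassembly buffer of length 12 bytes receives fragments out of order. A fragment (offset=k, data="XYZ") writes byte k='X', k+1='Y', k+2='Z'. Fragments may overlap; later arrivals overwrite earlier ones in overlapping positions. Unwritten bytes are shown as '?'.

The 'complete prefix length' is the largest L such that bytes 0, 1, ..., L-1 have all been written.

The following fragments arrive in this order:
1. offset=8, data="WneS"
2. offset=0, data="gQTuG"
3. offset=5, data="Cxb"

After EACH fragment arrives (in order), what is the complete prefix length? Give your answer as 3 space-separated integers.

Fragment 1: offset=8 data="WneS" -> buffer=????????WneS -> prefix_len=0
Fragment 2: offset=0 data="gQTuG" -> buffer=gQTuG???WneS -> prefix_len=5
Fragment 3: offset=5 data="Cxb" -> buffer=gQTuGCxbWneS -> prefix_len=12

Answer: 0 5 12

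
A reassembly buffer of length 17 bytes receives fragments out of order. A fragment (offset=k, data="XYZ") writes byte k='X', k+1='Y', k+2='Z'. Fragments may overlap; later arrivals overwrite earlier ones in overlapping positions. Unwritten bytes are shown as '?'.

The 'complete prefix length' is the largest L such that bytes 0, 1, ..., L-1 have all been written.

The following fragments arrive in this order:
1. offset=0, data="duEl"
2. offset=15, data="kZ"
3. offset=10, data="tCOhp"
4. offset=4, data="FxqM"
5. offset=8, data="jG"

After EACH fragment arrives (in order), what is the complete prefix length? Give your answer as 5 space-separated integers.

Answer: 4 4 4 8 17

Derivation:
Fragment 1: offset=0 data="duEl" -> buffer=duEl????????????? -> prefix_len=4
Fragment 2: offset=15 data="kZ" -> buffer=duEl???????????kZ -> prefix_len=4
Fragment 3: offset=10 data="tCOhp" -> buffer=duEl??????tCOhpkZ -> prefix_len=4
Fragment 4: offset=4 data="FxqM" -> buffer=duElFxqM??tCOhpkZ -> prefix_len=8
Fragment 5: offset=8 data="jG" -> buffer=duElFxqMjGtCOhpkZ -> prefix_len=17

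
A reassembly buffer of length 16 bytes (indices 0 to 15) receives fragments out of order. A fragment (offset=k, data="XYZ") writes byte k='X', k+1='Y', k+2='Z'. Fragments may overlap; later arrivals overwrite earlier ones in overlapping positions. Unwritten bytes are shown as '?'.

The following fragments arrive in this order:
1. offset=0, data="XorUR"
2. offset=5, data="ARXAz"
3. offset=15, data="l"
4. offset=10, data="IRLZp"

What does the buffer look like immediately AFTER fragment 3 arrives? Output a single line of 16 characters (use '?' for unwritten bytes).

Fragment 1: offset=0 data="XorUR" -> buffer=XorUR???????????
Fragment 2: offset=5 data="ARXAz" -> buffer=XorURARXAz??????
Fragment 3: offset=15 data="l" -> buffer=XorURARXAz?????l

Answer: XorURARXAz?????l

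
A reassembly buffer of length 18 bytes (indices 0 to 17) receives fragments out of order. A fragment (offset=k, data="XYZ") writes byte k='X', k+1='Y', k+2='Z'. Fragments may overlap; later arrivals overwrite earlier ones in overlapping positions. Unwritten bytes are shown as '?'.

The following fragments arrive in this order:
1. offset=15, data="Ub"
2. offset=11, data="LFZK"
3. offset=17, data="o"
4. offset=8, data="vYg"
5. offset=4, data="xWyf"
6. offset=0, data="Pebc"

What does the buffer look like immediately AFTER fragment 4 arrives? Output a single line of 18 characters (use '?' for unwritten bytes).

Fragment 1: offset=15 data="Ub" -> buffer=???????????????Ub?
Fragment 2: offset=11 data="LFZK" -> buffer=???????????LFZKUb?
Fragment 3: offset=17 data="o" -> buffer=???????????LFZKUbo
Fragment 4: offset=8 data="vYg" -> buffer=????????vYgLFZKUbo

Answer: ????????vYgLFZKUbo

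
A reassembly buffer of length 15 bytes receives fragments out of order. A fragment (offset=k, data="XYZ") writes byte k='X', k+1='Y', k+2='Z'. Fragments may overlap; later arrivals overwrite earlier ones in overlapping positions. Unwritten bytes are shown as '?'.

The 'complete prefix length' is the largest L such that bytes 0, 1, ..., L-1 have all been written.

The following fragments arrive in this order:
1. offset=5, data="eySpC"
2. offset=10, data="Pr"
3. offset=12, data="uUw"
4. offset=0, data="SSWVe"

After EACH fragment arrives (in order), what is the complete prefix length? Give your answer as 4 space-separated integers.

Fragment 1: offset=5 data="eySpC" -> buffer=?????eySpC????? -> prefix_len=0
Fragment 2: offset=10 data="Pr" -> buffer=?????eySpCPr??? -> prefix_len=0
Fragment 3: offset=12 data="uUw" -> buffer=?????eySpCPruUw -> prefix_len=0
Fragment 4: offset=0 data="SSWVe" -> buffer=SSWVeeySpCPruUw -> prefix_len=15

Answer: 0 0 0 15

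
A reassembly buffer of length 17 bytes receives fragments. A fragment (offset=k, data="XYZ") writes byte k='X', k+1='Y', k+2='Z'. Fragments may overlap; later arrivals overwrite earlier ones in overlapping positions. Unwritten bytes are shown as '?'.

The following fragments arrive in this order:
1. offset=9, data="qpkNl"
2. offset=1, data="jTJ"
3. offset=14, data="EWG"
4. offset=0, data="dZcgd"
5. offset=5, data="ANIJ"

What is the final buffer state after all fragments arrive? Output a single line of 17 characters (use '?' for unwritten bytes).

Fragment 1: offset=9 data="qpkNl" -> buffer=?????????qpkNl???
Fragment 2: offset=1 data="jTJ" -> buffer=?jTJ?????qpkNl???
Fragment 3: offset=14 data="EWG" -> buffer=?jTJ?????qpkNlEWG
Fragment 4: offset=0 data="dZcgd" -> buffer=dZcgd????qpkNlEWG
Fragment 5: offset=5 data="ANIJ" -> buffer=dZcgdANIJqpkNlEWG

Answer: dZcgdANIJqpkNlEWG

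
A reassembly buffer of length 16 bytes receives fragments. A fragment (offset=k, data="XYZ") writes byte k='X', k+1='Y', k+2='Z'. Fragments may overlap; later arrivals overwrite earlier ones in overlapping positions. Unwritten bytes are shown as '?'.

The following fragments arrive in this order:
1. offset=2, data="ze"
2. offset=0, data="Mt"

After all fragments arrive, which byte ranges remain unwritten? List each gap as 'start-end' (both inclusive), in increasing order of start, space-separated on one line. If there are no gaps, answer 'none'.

Answer: 4-15

Derivation:
Fragment 1: offset=2 len=2
Fragment 2: offset=0 len=2
Gaps: 4-15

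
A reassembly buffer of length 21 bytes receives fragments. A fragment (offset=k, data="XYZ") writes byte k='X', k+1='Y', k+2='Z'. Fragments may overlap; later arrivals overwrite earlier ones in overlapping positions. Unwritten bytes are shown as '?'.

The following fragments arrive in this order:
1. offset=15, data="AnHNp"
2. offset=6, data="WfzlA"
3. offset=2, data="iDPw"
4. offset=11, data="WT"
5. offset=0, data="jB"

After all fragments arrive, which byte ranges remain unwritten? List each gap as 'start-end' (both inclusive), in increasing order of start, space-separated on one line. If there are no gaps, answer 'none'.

Fragment 1: offset=15 len=5
Fragment 2: offset=6 len=5
Fragment 3: offset=2 len=4
Fragment 4: offset=11 len=2
Fragment 5: offset=0 len=2
Gaps: 13-14 20-20

Answer: 13-14 20-20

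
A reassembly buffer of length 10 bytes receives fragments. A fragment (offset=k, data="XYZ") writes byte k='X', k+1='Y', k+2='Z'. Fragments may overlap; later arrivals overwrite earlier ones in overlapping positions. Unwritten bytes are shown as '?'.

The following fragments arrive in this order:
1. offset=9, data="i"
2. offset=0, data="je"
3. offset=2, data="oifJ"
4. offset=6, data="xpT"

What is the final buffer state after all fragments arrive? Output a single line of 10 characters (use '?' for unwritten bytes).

Fragment 1: offset=9 data="i" -> buffer=?????????i
Fragment 2: offset=0 data="je" -> buffer=je???????i
Fragment 3: offset=2 data="oifJ" -> buffer=jeoifJ???i
Fragment 4: offset=6 data="xpT" -> buffer=jeoifJxpTi

Answer: jeoifJxpTi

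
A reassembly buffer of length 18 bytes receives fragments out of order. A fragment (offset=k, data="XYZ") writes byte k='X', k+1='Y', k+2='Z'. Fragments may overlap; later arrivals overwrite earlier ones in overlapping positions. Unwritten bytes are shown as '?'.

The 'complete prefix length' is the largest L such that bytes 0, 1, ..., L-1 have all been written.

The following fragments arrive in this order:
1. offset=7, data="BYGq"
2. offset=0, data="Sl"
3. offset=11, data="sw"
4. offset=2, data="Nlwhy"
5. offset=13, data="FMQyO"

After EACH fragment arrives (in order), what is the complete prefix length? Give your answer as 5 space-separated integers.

Answer: 0 2 2 13 18

Derivation:
Fragment 1: offset=7 data="BYGq" -> buffer=???????BYGq??????? -> prefix_len=0
Fragment 2: offset=0 data="Sl" -> buffer=Sl?????BYGq??????? -> prefix_len=2
Fragment 3: offset=11 data="sw" -> buffer=Sl?????BYGqsw????? -> prefix_len=2
Fragment 4: offset=2 data="Nlwhy" -> buffer=SlNlwhyBYGqsw????? -> prefix_len=13
Fragment 5: offset=13 data="FMQyO" -> buffer=SlNlwhyBYGqswFMQyO -> prefix_len=18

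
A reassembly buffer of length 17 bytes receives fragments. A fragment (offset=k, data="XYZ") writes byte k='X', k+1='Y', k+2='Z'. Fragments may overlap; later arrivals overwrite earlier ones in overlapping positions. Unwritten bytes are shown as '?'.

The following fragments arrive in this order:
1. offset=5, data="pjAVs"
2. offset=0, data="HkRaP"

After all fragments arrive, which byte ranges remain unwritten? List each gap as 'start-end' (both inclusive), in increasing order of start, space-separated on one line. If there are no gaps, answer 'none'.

Fragment 1: offset=5 len=5
Fragment 2: offset=0 len=5
Gaps: 10-16

Answer: 10-16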